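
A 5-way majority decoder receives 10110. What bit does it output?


Ones: 3 out of 5
Threshold: 3

1 (3/5 voted 1)


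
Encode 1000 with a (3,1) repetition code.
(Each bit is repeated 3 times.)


Each bit -> 3 copies

111000000000


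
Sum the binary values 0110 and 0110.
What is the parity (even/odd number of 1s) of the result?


0110 = 6
0110 = 6
Sum = 12 = 1100
1s count = 2

even parity (2 ones in 1100)


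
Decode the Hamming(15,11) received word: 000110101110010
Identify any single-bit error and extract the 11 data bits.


Syndrome = 0: no error detected

Data: 01011110010 (no errors)


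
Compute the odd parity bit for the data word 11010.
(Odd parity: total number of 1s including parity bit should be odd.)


Number of 1s in data: 3
Parity bit: 0

0


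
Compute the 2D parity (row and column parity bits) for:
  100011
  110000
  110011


Row parities: 100
Column parities: 100000

Row P: 100, Col P: 100000, Corner: 1


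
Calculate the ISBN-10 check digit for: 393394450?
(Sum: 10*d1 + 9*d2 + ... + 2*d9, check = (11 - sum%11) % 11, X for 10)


Weighted sum: 261
261 mod 11 = 8

Check digit: 3


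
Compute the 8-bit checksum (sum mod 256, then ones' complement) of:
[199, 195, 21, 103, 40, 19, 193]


Sum = 770 mod 256 = 2
Complement = 253

253


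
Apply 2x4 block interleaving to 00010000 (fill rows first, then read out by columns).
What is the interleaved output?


Matrix:
  0001
  0000
Read columns: 00000010

00000010


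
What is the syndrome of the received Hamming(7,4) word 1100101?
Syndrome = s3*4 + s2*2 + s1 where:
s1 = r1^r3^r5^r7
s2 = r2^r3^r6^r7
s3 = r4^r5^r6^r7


s1=1, s2=0, s3=0

Syndrome = 1 (error at position 1)


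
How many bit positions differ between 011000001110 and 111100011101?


XOR: 100100010011
Count of 1s: 5

5


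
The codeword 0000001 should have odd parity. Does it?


Number of 1s: 1

Yes, parity is correct (1 ones)


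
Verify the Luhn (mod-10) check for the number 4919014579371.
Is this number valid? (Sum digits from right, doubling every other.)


Luhn sum = 55
55 mod 10 = 5

Invalid (Luhn sum mod 10 = 5)


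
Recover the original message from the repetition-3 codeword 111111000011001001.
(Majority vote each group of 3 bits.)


Groups: 111, 111, 000, 011, 001, 001
Majority votes: 110100

110100


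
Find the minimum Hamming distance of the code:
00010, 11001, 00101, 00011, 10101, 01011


Comparing all pairs, minimum distance: 1
Can detect 0 errors, correct 0 errors

1


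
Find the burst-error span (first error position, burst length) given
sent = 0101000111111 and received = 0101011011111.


XOR: 0000011100000

Burst at position 5, length 3


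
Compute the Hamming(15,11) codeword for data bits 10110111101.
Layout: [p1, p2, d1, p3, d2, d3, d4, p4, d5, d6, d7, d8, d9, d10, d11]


Parity bits: p1=1, p2=0, p3=1, p4=1

101101110111101


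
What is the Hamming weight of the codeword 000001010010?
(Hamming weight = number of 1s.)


Counting 1s in 000001010010

3


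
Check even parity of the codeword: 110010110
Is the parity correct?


Number of 1s: 5

No, parity error (5 ones)


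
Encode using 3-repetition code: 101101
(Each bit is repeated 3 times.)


Each bit -> 3 copies

111000111111000111


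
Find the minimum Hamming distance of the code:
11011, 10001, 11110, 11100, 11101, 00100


Comparing all pairs, minimum distance: 1
Can detect 0 errors, correct 0 errors

1


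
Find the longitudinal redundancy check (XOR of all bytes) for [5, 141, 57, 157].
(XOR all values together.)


XOR chain: 5 ^ 141 ^ 57 ^ 157 = 44

44


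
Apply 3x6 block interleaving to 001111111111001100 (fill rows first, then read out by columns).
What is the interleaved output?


Matrix:
  001111
  111111
  001100
Read columns: 010010111111110110

010010111111110110


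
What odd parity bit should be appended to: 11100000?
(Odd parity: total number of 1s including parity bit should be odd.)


Number of 1s in data: 3
Parity bit: 0

0


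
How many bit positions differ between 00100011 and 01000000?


XOR: 01100011
Count of 1s: 4

4


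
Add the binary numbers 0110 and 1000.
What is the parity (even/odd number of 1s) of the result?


0110 = 6
1000 = 8
Sum = 14 = 1110
1s count = 3

odd parity (3 ones in 1110)


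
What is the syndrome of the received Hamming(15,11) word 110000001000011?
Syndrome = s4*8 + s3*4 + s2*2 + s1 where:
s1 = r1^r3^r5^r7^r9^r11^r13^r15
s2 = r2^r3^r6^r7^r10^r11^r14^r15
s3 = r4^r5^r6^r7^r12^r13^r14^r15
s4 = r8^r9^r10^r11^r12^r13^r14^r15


s1=1, s2=1, s3=0, s4=1

Syndrome = 11 (error at position 11)


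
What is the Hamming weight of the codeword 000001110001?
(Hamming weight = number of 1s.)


Counting 1s in 000001110001

4


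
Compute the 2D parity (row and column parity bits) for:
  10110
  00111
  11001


Row parities: 111
Column parities: 01000

Row P: 111, Col P: 01000, Corner: 1


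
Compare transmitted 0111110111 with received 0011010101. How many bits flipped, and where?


XOR: 0100100010

3 error(s) at position(s): 1, 4, 8


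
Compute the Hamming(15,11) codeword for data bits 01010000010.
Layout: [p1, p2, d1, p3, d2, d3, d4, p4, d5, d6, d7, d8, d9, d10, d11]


Parity bits: p1=0, p2=0, p3=1, p4=1

000110110000010


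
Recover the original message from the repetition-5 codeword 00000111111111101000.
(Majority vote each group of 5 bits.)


Groups: 00000, 11111, 11111, 01000
Majority votes: 0110

0110


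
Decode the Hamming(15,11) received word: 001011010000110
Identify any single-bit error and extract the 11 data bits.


Syndrome = 11: error at position 11

Data: 11100010110 (corrected bit 11)


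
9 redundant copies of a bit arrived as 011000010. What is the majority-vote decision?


Ones: 3 out of 9
Threshold: 5

0 (3/9 voted 1)


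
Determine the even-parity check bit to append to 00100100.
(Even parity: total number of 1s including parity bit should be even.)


Number of 1s in data: 2
Parity bit: 0

0


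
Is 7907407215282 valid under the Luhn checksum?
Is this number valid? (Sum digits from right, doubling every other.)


Luhn sum = 49
49 mod 10 = 9

Invalid (Luhn sum mod 10 = 9)


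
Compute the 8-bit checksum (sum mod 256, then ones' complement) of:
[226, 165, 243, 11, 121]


Sum = 766 mod 256 = 254
Complement = 1

1


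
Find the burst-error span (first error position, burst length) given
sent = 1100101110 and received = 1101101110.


XOR: 0001000000

Burst at position 3, length 1


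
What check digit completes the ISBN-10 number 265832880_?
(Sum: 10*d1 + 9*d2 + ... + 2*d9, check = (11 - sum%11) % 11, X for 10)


Weighted sum: 254
254 mod 11 = 1

Check digit: X


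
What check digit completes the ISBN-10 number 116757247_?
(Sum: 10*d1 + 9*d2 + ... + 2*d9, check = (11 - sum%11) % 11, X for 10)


Weighted sum: 215
215 mod 11 = 6

Check digit: 5


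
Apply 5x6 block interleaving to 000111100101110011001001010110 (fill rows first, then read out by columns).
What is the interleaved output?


Matrix:
  000111
  100101
  110011
  001001
  010110
Read columns: 011000010100010110011010111110

011000010100010110011010111110


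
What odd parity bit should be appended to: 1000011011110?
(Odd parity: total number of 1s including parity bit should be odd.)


Number of 1s in data: 7
Parity bit: 0

0


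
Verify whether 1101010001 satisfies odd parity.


Number of 1s: 5

Yes, parity is correct (5 ones)


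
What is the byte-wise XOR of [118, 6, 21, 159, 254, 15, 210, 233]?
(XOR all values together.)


XOR chain: 118 ^ 6 ^ 21 ^ 159 ^ 254 ^ 15 ^ 210 ^ 233 = 48

48


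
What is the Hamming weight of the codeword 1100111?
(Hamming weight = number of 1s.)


Counting 1s in 1100111

5


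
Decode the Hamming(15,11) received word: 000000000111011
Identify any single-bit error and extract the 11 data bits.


Syndrome = 12: error at position 12

Data: 00000110011 (corrected bit 12)


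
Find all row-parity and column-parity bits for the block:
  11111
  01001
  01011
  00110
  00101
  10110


Row parities: 101001
Column parities: 01000

Row P: 101001, Col P: 01000, Corner: 1


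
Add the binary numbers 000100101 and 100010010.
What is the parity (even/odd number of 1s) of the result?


000100101 = 37
100010010 = 274
Sum = 311 = 100110111
1s count = 6

even parity (6 ones in 100110111)


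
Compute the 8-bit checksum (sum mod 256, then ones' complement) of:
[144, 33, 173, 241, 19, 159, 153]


Sum = 922 mod 256 = 154
Complement = 101

101


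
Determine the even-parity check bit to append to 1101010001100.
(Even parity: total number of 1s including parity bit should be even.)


Number of 1s in data: 6
Parity bit: 0

0


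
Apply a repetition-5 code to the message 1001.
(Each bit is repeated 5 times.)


Each bit -> 5 copies

11111000000000011111


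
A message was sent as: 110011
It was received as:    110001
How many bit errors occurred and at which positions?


XOR: 000010

1 error(s) at position(s): 4


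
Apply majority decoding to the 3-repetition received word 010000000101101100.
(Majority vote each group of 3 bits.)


Groups: 010, 000, 000, 101, 101, 100
Majority votes: 000110

000110


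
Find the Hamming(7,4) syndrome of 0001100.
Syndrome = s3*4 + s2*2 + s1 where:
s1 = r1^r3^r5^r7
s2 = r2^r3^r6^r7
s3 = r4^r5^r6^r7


s1=1, s2=0, s3=0

Syndrome = 1 (error at position 1)


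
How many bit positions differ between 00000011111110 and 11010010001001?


XOR: 11010001110111
Count of 1s: 9

9


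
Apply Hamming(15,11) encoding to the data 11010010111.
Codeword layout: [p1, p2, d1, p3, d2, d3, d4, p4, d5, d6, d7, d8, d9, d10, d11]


Parity bits: p1=0, p2=1, p3=1, p4=0

011110100010111


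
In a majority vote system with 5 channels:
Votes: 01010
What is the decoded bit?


Ones: 2 out of 5
Threshold: 3

0 (2/5 voted 1)


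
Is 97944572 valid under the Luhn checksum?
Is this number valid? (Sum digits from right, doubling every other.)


Luhn sum = 49
49 mod 10 = 9

Invalid (Luhn sum mod 10 = 9)


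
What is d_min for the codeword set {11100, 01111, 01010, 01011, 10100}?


Comparing all pairs, minimum distance: 1
Can detect 0 errors, correct 0 errors

1


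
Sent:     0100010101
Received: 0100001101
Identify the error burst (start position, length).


XOR: 0000011000

Burst at position 5, length 2


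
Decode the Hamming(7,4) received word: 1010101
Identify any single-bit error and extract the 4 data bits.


Syndrome = 0: no error detected

Data: 1101 (no errors)


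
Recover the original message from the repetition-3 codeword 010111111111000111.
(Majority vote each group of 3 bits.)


Groups: 010, 111, 111, 111, 000, 111
Majority votes: 011101

011101


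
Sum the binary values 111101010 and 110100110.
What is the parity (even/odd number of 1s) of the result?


111101010 = 490
110100110 = 422
Sum = 912 = 1110010000
1s count = 4

even parity (4 ones in 1110010000)


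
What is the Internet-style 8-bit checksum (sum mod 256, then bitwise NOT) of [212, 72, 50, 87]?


Sum = 421 mod 256 = 165
Complement = 90

90


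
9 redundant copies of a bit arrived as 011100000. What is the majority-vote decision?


Ones: 3 out of 9
Threshold: 5

0 (3/9 voted 1)


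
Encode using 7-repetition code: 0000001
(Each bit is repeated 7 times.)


Each bit -> 7 copies

0000000000000000000000000000000000000000001111111


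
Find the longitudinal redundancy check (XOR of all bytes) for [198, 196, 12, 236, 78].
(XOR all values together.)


XOR chain: 198 ^ 196 ^ 12 ^ 236 ^ 78 = 172

172


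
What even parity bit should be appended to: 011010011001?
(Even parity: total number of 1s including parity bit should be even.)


Number of 1s in data: 6
Parity bit: 0

0


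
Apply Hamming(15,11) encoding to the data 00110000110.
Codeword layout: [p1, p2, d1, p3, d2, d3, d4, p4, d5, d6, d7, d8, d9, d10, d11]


Parity bits: p1=0, p2=1, p3=0, p4=0

010001100000110


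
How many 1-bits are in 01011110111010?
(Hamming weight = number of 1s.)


Counting 1s in 01011110111010

9


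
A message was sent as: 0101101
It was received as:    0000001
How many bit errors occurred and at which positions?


XOR: 0101100

3 error(s) at position(s): 1, 3, 4


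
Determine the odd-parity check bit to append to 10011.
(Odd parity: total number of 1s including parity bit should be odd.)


Number of 1s in data: 3
Parity bit: 0

0


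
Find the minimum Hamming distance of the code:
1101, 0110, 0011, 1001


Comparing all pairs, minimum distance: 1
Can detect 0 errors, correct 0 errors

1


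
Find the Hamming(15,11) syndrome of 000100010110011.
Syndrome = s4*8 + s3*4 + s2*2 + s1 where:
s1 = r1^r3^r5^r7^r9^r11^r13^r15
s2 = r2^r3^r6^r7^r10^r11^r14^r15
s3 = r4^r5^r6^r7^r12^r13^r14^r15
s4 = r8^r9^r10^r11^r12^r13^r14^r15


s1=0, s2=0, s3=1, s4=1

Syndrome = 12 (error at position 12)


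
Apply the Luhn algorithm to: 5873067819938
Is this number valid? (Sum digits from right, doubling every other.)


Luhn sum = 75
75 mod 10 = 5

Invalid (Luhn sum mod 10 = 5)


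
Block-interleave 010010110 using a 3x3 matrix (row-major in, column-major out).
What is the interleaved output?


Matrix:
  010
  010
  110
Read columns: 001111000

001111000


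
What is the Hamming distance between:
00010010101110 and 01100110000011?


XOR: 01110100101101
Count of 1s: 8

8


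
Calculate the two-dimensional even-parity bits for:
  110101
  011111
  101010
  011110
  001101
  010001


Row parities: 011010
Column parities: 000010

Row P: 011010, Col P: 000010, Corner: 1


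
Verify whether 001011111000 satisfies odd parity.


Number of 1s: 6

No, parity error (6 ones)


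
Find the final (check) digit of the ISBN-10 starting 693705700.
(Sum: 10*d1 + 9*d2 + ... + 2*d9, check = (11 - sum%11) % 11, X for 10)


Weighted sum: 267
267 mod 11 = 3

Check digit: 8


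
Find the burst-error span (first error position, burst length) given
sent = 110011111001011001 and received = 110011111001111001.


XOR: 000000000000100000

Burst at position 12, length 1


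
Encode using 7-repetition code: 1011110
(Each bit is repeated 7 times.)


Each bit -> 7 copies

1111111000000011111111111111111111111111110000000


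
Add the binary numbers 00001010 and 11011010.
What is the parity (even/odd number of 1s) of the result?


00001010 = 10
11011010 = 218
Sum = 228 = 11100100
1s count = 4

even parity (4 ones in 11100100)


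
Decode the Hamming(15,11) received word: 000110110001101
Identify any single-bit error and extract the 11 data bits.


Syndrome = 0: no error detected

Data: 01010001101 (no errors)


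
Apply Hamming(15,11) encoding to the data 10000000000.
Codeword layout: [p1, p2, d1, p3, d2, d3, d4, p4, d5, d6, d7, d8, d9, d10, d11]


Parity bits: p1=1, p2=1, p3=0, p4=0

111000000000000


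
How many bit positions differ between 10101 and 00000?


XOR: 10101
Count of 1s: 3

3


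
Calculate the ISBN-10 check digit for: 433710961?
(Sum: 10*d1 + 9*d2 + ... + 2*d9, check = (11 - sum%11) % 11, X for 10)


Weighted sum: 202
202 mod 11 = 4

Check digit: 7


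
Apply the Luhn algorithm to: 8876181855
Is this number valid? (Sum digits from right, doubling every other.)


Luhn sum = 52
52 mod 10 = 2

Invalid (Luhn sum mod 10 = 2)


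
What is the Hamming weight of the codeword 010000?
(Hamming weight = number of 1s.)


Counting 1s in 010000

1


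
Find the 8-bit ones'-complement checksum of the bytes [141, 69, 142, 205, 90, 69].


Sum = 716 mod 256 = 204
Complement = 51

51


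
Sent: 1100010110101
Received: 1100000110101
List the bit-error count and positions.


XOR: 0000010000000

1 error(s) at position(s): 5


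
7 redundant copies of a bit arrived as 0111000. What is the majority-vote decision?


Ones: 3 out of 7
Threshold: 4

0 (3/7 voted 1)


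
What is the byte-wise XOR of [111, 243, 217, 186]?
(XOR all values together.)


XOR chain: 111 ^ 243 ^ 217 ^ 186 = 255

255


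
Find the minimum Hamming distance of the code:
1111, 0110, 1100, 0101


Comparing all pairs, minimum distance: 2
Can detect 1 errors, correct 0 errors

2


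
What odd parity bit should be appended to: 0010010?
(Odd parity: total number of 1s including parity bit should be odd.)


Number of 1s in data: 2
Parity bit: 1

1


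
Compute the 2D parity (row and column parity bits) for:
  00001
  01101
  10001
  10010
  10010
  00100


Row parities: 110001
Column parities: 11001

Row P: 110001, Col P: 11001, Corner: 1


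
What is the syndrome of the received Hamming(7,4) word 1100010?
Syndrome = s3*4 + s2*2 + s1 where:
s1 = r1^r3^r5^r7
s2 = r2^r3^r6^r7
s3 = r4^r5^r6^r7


s1=1, s2=0, s3=1

Syndrome = 5 (error at position 5)


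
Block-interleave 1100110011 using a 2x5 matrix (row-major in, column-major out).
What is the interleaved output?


Matrix:
  11001
  10011
Read columns: 1110000111

1110000111


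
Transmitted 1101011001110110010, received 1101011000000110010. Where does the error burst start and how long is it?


XOR: 0000000001110000000

Burst at position 9, length 3


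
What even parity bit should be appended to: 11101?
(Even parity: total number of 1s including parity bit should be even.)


Number of 1s in data: 4
Parity bit: 0

0


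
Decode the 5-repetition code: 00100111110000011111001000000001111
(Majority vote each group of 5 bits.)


Groups: 00100, 11111, 00000, 11111, 00100, 00000, 01111
Majority votes: 0101001

0101001


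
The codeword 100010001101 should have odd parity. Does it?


Number of 1s: 5

Yes, parity is correct (5 ones)


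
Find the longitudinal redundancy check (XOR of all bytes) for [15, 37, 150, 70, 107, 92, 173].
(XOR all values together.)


XOR chain: 15 ^ 37 ^ 150 ^ 70 ^ 107 ^ 92 ^ 173 = 96

96


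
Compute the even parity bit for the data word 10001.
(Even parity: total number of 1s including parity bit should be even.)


Number of 1s in data: 2
Parity bit: 0

0


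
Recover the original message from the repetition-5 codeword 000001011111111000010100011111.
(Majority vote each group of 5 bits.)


Groups: 00000, 10111, 11111, 00001, 01000, 11111
Majority votes: 011001

011001


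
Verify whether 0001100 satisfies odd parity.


Number of 1s: 2

No, parity error (2 ones)


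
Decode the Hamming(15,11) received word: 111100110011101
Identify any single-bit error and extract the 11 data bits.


Syndrome = 14: error at position 14

Data: 10010011111 (corrected bit 14)


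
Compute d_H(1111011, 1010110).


XOR: 0101101
Count of 1s: 4

4


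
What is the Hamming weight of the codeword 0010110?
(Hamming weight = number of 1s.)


Counting 1s in 0010110

3


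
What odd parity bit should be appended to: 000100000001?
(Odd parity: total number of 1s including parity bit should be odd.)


Number of 1s in data: 2
Parity bit: 1

1


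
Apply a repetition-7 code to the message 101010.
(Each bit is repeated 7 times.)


Each bit -> 7 copies

111111100000001111111000000011111110000000


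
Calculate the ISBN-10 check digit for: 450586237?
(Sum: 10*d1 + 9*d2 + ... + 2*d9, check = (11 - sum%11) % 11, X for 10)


Weighted sum: 229
229 mod 11 = 9

Check digit: 2


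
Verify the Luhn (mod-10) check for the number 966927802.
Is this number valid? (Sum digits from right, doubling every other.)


Luhn sum = 44
44 mod 10 = 4

Invalid (Luhn sum mod 10 = 4)


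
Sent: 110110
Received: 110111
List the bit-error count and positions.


XOR: 000001

1 error(s) at position(s): 5


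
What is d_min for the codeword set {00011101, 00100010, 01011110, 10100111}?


Comparing all pairs, minimum distance: 3
Can detect 2 errors, correct 1 errors

3


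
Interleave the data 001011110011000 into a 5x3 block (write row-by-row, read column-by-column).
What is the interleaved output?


Matrix:
  001
  011
  110
  011
  000
Read columns: 001000111011010

001000111011010


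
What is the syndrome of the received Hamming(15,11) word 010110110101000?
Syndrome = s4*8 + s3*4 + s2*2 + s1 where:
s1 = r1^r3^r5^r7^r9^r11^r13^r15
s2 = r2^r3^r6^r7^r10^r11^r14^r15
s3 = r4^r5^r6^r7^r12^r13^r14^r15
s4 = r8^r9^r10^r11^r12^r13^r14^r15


s1=0, s2=1, s3=0, s4=1

Syndrome = 10 (error at position 10)


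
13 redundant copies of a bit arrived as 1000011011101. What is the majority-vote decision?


Ones: 7 out of 13
Threshold: 7

1 (7/13 voted 1)


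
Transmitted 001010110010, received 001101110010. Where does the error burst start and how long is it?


XOR: 000111000000

Burst at position 3, length 3


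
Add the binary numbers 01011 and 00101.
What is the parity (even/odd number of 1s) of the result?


01011 = 11
00101 = 5
Sum = 16 = 10000
1s count = 1

odd parity (1 ones in 10000)


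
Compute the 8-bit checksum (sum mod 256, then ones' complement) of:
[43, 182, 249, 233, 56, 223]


Sum = 986 mod 256 = 218
Complement = 37

37


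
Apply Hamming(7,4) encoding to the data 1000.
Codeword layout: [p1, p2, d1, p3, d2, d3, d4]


Parity bits: p1=1, p2=1, p3=0

1110000


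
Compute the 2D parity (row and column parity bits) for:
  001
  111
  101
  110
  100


Row parities: 11001
Column parities: 001

Row P: 11001, Col P: 001, Corner: 1


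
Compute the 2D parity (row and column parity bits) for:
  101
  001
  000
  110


Row parities: 0100
Column parities: 010

Row P: 0100, Col P: 010, Corner: 1


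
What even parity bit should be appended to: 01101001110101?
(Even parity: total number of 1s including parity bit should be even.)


Number of 1s in data: 8
Parity bit: 0

0


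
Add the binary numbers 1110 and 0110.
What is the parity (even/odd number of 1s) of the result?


1110 = 14
0110 = 6
Sum = 20 = 10100
1s count = 2

even parity (2 ones in 10100)


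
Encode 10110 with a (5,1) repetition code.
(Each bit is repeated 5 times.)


Each bit -> 5 copies

1111100000111111111100000


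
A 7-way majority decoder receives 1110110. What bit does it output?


Ones: 5 out of 7
Threshold: 4

1 (5/7 voted 1)


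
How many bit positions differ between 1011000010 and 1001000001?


XOR: 0010000011
Count of 1s: 3

3


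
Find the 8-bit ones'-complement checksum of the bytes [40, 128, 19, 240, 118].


Sum = 545 mod 256 = 33
Complement = 222

222


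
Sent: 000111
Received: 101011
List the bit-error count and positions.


XOR: 101100

3 error(s) at position(s): 0, 2, 3


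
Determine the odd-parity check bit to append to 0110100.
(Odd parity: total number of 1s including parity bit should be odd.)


Number of 1s in data: 3
Parity bit: 0

0


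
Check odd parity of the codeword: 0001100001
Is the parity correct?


Number of 1s: 3

Yes, parity is correct (3 ones)


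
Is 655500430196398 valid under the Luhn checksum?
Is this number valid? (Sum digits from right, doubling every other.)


Luhn sum = 57
57 mod 10 = 7

Invalid (Luhn sum mod 10 = 7)


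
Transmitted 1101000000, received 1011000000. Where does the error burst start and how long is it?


XOR: 0110000000

Burst at position 1, length 2


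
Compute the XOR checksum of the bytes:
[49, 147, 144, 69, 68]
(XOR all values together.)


XOR chain: 49 ^ 147 ^ 144 ^ 69 ^ 68 = 51

51


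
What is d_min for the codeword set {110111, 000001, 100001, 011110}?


Comparing all pairs, minimum distance: 1
Can detect 0 errors, correct 0 errors

1


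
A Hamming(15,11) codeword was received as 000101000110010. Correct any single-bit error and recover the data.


Syndrome = 13: error at position 13

Data: 00100110110 (corrected bit 13)


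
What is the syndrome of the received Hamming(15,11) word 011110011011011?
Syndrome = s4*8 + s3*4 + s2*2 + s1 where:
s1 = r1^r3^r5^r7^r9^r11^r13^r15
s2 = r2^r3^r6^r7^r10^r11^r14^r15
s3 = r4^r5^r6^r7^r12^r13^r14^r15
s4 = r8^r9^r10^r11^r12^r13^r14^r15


s1=1, s2=1, s3=1, s4=0

Syndrome = 7 (error at position 7)


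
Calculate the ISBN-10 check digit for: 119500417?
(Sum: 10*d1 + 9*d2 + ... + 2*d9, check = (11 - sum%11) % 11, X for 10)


Weighted sum: 159
159 mod 11 = 5

Check digit: 6


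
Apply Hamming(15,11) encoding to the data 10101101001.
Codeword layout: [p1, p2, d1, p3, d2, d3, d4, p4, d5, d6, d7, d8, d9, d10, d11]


Parity bits: p1=1, p2=0, p3=1, p4=0

101101001101001


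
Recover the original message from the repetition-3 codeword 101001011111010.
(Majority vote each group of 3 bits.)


Groups: 101, 001, 011, 111, 010
Majority votes: 10110

10110


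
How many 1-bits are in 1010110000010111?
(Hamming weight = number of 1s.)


Counting 1s in 1010110000010111

8


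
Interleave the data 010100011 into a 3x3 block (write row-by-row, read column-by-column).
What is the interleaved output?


Matrix:
  010
  100
  011
Read columns: 010101001

010101001


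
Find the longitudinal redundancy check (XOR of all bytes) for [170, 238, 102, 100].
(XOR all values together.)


XOR chain: 170 ^ 238 ^ 102 ^ 100 = 70

70


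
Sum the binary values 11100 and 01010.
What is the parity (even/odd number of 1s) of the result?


11100 = 28
01010 = 10
Sum = 38 = 100110
1s count = 3

odd parity (3 ones in 100110)


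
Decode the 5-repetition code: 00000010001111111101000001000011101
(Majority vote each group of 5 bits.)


Groups: 00000, 01000, 11111, 11101, 00000, 10000, 11101
Majority votes: 0011001

0011001


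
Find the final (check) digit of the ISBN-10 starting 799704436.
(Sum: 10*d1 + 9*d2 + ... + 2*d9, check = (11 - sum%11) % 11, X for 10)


Weighted sum: 329
329 mod 11 = 10

Check digit: 1


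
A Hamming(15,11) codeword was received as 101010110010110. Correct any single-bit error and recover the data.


Syndrome = 0: no error detected

Data: 11010010110 (no errors)


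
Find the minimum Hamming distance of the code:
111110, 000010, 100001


Comparing all pairs, minimum distance: 3
Can detect 2 errors, correct 1 errors

3


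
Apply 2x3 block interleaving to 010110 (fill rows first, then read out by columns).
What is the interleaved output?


Matrix:
  010
  110
Read columns: 011100

011100


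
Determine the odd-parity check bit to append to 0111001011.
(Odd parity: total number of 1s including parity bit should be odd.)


Number of 1s in data: 6
Parity bit: 1

1


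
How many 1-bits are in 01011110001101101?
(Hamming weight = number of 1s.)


Counting 1s in 01011110001101101

10


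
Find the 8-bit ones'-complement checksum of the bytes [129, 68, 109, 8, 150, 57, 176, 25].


Sum = 722 mod 256 = 210
Complement = 45

45


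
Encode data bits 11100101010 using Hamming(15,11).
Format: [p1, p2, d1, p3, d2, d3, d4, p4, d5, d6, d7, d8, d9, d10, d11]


Parity bits: p1=0, p2=0, p3=0, p4=1

001011010101010


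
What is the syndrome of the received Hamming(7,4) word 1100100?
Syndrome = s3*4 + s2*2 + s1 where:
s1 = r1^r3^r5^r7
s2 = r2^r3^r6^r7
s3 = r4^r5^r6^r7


s1=0, s2=1, s3=1

Syndrome = 6 (error at position 6)


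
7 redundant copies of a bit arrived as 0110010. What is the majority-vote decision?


Ones: 3 out of 7
Threshold: 4

0 (3/7 voted 1)


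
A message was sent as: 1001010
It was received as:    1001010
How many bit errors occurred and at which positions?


XOR: 0000000

0 errors (received matches sent)


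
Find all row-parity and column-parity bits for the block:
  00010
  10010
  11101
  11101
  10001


Row parities: 10000
Column parities: 00001

Row P: 10000, Col P: 00001, Corner: 1


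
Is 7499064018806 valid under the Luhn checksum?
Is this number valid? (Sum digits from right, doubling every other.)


Luhn sum = 62
62 mod 10 = 2

Invalid (Luhn sum mod 10 = 2)


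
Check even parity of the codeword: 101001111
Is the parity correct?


Number of 1s: 6

Yes, parity is correct (6 ones)


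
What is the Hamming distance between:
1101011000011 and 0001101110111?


XOR: 1100110110100
Count of 1s: 7

7


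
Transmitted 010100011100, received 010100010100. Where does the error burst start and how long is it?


XOR: 000000001000

Burst at position 8, length 1


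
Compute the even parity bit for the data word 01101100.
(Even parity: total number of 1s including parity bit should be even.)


Number of 1s in data: 4
Parity bit: 0

0


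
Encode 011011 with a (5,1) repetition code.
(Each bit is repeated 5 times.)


Each bit -> 5 copies

000001111111111000001111111111


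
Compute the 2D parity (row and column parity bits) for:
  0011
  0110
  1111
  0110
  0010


Row parities: 00001
Column parities: 1110

Row P: 00001, Col P: 1110, Corner: 1


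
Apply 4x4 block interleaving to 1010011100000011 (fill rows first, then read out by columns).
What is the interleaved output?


Matrix:
  1010
  0111
  0000
  0011
Read columns: 1000010011010101

1000010011010101


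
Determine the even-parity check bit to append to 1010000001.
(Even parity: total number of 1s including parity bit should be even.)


Number of 1s in data: 3
Parity bit: 1

1


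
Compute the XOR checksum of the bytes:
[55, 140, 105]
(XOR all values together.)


XOR chain: 55 ^ 140 ^ 105 = 210

210


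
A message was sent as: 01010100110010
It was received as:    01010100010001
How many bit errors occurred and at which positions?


XOR: 00000000100011

3 error(s) at position(s): 8, 12, 13


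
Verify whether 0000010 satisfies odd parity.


Number of 1s: 1

Yes, parity is correct (1 ones)


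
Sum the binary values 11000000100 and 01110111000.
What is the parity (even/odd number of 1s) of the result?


11000000100 = 1540
01110111000 = 952
Sum = 2492 = 100110111100
1s count = 7

odd parity (7 ones in 100110111100)


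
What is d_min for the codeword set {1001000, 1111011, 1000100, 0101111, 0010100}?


Comparing all pairs, minimum distance: 2
Can detect 1 errors, correct 0 errors

2


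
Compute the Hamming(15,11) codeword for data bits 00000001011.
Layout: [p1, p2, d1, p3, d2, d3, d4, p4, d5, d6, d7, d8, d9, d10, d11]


Parity bits: p1=1, p2=0, p3=1, p4=1

100100010001011


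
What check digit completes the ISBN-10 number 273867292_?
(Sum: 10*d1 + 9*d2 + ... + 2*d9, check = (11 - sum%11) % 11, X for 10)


Weighted sum: 273
273 mod 11 = 9

Check digit: 2


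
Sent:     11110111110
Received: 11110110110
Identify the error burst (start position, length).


XOR: 00000001000

Burst at position 7, length 1


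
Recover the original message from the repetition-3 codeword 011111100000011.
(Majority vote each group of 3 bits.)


Groups: 011, 111, 100, 000, 011
Majority votes: 11001

11001


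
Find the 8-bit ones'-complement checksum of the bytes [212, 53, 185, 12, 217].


Sum = 679 mod 256 = 167
Complement = 88

88


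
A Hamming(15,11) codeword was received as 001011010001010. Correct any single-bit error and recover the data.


Syndrome = 10: error at position 10

Data: 11100101010 (corrected bit 10)


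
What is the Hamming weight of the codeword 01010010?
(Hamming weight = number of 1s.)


Counting 1s in 01010010

3


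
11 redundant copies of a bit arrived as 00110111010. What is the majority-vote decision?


Ones: 6 out of 11
Threshold: 6

1 (6/11 voted 1)


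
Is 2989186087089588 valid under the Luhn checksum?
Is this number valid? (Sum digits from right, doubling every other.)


Luhn sum = 93
93 mod 10 = 3

Invalid (Luhn sum mod 10 = 3)


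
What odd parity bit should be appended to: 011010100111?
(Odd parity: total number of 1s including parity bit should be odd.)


Number of 1s in data: 7
Parity bit: 0

0


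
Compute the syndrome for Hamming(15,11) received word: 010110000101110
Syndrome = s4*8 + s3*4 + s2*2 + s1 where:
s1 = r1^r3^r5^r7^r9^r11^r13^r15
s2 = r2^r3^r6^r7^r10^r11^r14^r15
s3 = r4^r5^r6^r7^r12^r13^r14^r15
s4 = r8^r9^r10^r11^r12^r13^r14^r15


s1=0, s2=1, s3=1, s4=0

Syndrome = 6 (error at position 6)


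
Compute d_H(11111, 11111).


XOR: 00000
Count of 1s: 0

0


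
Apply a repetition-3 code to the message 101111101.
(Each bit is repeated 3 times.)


Each bit -> 3 copies

111000111111111111111000111


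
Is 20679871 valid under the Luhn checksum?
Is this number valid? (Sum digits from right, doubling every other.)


Luhn sum = 37
37 mod 10 = 7

Invalid (Luhn sum mod 10 = 7)


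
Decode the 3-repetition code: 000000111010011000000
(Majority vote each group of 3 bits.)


Groups: 000, 000, 111, 010, 011, 000, 000
Majority votes: 0010100

0010100


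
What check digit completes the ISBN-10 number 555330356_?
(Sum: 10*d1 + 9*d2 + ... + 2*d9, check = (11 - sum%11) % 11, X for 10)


Weighted sum: 213
213 mod 11 = 4

Check digit: 7


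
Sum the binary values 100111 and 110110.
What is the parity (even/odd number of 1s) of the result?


100111 = 39
110110 = 54
Sum = 93 = 1011101
1s count = 5

odd parity (5 ones in 1011101)


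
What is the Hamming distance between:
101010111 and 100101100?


XOR: 001111011
Count of 1s: 6

6


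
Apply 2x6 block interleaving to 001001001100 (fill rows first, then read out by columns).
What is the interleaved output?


Matrix:
  001001
  001100
Read columns: 000011010010

000011010010


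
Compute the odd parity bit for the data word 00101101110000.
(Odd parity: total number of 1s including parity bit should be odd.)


Number of 1s in data: 6
Parity bit: 1

1


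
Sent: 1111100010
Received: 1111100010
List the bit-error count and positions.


XOR: 0000000000

0 errors (received matches sent)


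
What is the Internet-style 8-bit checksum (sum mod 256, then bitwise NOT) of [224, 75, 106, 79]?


Sum = 484 mod 256 = 228
Complement = 27

27


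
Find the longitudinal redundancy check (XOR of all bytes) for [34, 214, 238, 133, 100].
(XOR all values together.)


XOR chain: 34 ^ 214 ^ 238 ^ 133 ^ 100 = 251

251


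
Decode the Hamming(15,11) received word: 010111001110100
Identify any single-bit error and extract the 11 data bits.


Syndrome = 0: no error detected

Data: 01101110100 (no errors)


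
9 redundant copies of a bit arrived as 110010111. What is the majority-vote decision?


Ones: 6 out of 9
Threshold: 5

1 (6/9 voted 1)


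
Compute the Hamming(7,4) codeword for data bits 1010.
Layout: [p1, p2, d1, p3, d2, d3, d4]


Parity bits: p1=1, p2=0, p3=1

1011010


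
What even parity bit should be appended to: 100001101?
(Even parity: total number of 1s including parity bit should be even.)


Number of 1s in data: 4
Parity bit: 0

0


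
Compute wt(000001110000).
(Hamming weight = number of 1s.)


Counting 1s in 000001110000

3


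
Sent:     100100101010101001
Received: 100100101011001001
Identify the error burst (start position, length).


XOR: 000000000001100000

Burst at position 11, length 2


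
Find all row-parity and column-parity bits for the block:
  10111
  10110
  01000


Row parities: 011
Column parities: 01001

Row P: 011, Col P: 01001, Corner: 0


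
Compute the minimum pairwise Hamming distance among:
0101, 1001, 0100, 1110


Comparing all pairs, minimum distance: 1
Can detect 0 errors, correct 0 errors

1


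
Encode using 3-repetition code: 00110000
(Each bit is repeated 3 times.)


Each bit -> 3 copies

000000111111000000000000


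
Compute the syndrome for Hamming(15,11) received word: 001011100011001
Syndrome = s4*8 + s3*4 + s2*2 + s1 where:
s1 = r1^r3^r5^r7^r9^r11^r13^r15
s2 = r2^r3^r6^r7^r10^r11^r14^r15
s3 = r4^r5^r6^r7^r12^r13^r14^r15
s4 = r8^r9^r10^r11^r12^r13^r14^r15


s1=1, s2=1, s3=1, s4=1

Syndrome = 15 (error at position 15)


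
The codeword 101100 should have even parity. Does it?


Number of 1s: 3

No, parity error (3 ones)


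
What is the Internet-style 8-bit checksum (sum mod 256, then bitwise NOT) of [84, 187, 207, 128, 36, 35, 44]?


Sum = 721 mod 256 = 209
Complement = 46

46


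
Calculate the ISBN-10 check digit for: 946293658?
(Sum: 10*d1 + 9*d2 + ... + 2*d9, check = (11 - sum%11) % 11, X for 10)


Weighted sum: 312
312 mod 11 = 4

Check digit: 7


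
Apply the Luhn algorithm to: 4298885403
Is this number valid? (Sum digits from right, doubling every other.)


Luhn sum = 50
50 mod 10 = 0

Valid (Luhn sum mod 10 = 0)


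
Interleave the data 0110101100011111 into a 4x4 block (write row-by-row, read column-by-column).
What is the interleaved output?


Matrix:
  0110
  1011
  0001
  1111
Read columns: 0101100111010111

0101100111010111


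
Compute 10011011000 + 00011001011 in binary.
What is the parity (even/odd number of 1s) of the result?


10011011000 = 1240
00011001011 = 203
Sum = 1443 = 10110100011
1s count = 6

even parity (6 ones in 10110100011)


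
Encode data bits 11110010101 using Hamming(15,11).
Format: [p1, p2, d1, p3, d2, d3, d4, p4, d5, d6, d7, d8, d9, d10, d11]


Parity bits: p1=0, p2=1, p3=1, p4=1

011111110010101


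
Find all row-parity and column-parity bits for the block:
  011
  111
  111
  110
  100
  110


Row parities: 011010
Column parities: 111

Row P: 011010, Col P: 111, Corner: 1


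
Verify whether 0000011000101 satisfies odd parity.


Number of 1s: 4

No, parity error (4 ones)


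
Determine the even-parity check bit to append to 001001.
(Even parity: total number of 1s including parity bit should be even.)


Number of 1s in data: 2
Parity bit: 0

0


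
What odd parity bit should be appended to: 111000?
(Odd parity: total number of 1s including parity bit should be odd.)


Number of 1s in data: 3
Parity bit: 0

0


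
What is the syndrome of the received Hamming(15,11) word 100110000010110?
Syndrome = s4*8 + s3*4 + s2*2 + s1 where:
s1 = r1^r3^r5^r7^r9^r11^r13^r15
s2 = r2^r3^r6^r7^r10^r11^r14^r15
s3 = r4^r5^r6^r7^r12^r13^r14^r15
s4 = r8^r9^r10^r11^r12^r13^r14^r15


s1=0, s2=0, s3=0, s4=1

Syndrome = 8 (error at position 8)


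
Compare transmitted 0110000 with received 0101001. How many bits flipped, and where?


XOR: 0011001

3 error(s) at position(s): 2, 3, 6


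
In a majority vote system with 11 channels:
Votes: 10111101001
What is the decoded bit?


Ones: 7 out of 11
Threshold: 6

1 (7/11 voted 1)


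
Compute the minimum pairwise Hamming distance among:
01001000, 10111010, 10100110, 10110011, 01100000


Comparing all pairs, minimum distance: 2
Can detect 1 errors, correct 0 errors

2


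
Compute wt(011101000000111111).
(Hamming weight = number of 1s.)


Counting 1s in 011101000000111111

10


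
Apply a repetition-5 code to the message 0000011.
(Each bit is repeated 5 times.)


Each bit -> 5 copies

00000000000000000000000001111111111


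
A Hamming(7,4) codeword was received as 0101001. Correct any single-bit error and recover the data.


Syndrome = 1: error at position 1

Data: 0001 (corrected bit 1)


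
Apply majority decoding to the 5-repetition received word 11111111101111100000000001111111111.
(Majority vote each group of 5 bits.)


Groups: 11111, 11110, 11111, 00000, 00000, 11111, 11111
Majority votes: 1110011

1110011


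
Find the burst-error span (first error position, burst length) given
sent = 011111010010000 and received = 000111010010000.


XOR: 011000000000000

Burst at position 1, length 2


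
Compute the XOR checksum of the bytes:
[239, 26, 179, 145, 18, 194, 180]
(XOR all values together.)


XOR chain: 239 ^ 26 ^ 179 ^ 145 ^ 18 ^ 194 ^ 180 = 179

179
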